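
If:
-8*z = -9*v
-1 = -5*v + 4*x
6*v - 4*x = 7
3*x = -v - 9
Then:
No Solution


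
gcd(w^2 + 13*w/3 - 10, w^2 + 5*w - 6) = w + 6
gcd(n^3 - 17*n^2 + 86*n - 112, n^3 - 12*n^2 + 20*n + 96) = n - 8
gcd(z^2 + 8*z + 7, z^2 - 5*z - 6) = z + 1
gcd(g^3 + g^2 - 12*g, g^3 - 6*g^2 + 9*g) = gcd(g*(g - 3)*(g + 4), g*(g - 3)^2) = g^2 - 3*g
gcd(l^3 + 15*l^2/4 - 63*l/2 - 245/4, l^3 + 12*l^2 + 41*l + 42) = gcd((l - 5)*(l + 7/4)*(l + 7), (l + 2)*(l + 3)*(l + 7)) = l + 7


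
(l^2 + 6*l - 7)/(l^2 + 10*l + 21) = (l - 1)/(l + 3)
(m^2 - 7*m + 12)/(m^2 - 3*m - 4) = (m - 3)/(m + 1)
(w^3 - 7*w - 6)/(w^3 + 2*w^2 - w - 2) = (w - 3)/(w - 1)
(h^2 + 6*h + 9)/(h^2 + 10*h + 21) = (h + 3)/(h + 7)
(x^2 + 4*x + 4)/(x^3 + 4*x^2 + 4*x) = 1/x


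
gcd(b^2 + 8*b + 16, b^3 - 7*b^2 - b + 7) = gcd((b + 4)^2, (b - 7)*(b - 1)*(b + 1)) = 1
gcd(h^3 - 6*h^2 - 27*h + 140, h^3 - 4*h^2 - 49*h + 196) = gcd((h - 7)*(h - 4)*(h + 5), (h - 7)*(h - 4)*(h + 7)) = h^2 - 11*h + 28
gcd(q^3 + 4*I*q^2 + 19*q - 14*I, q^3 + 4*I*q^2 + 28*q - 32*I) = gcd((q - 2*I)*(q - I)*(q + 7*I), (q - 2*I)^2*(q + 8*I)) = q - 2*I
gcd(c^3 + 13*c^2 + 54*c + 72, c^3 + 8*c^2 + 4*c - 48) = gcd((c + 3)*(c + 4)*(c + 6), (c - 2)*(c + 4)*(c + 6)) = c^2 + 10*c + 24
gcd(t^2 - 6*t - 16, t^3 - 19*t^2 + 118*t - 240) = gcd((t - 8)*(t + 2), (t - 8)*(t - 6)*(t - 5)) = t - 8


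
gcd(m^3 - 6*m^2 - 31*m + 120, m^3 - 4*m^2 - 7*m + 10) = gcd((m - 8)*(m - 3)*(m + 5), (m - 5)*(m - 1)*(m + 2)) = 1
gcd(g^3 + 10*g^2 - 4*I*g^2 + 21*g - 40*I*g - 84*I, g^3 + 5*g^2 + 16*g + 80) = g - 4*I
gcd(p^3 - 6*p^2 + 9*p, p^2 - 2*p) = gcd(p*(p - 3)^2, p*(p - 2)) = p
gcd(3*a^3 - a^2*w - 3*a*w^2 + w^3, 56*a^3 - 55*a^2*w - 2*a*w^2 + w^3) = -a + w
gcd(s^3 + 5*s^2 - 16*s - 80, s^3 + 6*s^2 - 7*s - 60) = s^2 + 9*s + 20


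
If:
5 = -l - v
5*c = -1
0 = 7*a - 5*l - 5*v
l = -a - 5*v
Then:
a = -25/7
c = -1/5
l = -50/7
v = 15/7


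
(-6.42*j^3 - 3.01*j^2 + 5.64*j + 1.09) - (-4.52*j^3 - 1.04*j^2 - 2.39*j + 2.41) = -1.9*j^3 - 1.97*j^2 + 8.03*j - 1.32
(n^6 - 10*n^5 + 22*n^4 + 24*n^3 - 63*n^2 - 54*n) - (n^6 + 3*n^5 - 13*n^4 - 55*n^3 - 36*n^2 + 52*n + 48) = -13*n^5 + 35*n^4 + 79*n^3 - 27*n^2 - 106*n - 48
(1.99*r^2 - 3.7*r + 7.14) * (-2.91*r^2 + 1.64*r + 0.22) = -5.7909*r^4 + 14.0306*r^3 - 26.4076*r^2 + 10.8956*r + 1.5708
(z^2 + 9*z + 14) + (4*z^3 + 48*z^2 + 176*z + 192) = 4*z^3 + 49*z^2 + 185*z + 206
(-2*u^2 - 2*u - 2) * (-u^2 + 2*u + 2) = 2*u^4 - 2*u^3 - 6*u^2 - 8*u - 4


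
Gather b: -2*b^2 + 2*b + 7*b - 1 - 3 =-2*b^2 + 9*b - 4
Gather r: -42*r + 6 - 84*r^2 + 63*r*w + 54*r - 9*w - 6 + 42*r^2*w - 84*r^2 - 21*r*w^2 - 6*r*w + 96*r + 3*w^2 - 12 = r^2*(42*w - 168) + r*(-21*w^2 + 57*w + 108) + 3*w^2 - 9*w - 12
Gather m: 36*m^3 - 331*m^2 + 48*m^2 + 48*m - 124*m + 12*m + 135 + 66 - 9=36*m^3 - 283*m^2 - 64*m + 192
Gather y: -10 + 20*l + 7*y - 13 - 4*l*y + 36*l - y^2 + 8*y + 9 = 56*l - y^2 + y*(15 - 4*l) - 14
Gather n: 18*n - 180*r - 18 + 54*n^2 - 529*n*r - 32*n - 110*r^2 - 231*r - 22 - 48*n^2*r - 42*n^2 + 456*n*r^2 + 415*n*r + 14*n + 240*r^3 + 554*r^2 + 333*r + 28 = n^2*(12 - 48*r) + n*(456*r^2 - 114*r) + 240*r^3 + 444*r^2 - 78*r - 12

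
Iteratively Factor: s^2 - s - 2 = (s - 2)*(s + 1)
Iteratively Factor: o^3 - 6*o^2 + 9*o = (o - 3)*(o^2 - 3*o) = o*(o - 3)*(o - 3)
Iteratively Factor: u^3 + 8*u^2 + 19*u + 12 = (u + 3)*(u^2 + 5*u + 4) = (u + 3)*(u + 4)*(u + 1)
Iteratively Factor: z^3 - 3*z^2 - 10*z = (z + 2)*(z^2 - 5*z) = (z - 5)*(z + 2)*(z)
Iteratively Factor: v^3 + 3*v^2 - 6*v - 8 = (v + 4)*(v^2 - v - 2) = (v - 2)*(v + 4)*(v + 1)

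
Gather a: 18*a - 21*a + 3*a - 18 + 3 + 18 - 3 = 0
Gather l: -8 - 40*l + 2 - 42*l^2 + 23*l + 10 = -42*l^2 - 17*l + 4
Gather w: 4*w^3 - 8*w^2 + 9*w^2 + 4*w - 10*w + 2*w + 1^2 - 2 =4*w^3 + w^2 - 4*w - 1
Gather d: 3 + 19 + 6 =28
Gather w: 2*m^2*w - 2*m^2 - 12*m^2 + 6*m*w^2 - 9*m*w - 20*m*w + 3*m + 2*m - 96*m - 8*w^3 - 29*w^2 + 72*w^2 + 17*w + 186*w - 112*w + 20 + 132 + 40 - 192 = -14*m^2 - 91*m - 8*w^3 + w^2*(6*m + 43) + w*(2*m^2 - 29*m + 91)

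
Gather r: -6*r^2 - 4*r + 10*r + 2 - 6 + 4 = -6*r^2 + 6*r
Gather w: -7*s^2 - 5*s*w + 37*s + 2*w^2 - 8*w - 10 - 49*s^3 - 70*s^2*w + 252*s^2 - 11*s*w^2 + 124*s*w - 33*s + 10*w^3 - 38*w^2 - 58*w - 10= -49*s^3 + 245*s^2 + 4*s + 10*w^3 + w^2*(-11*s - 36) + w*(-70*s^2 + 119*s - 66) - 20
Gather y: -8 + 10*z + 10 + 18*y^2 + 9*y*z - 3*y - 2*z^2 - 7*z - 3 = 18*y^2 + y*(9*z - 3) - 2*z^2 + 3*z - 1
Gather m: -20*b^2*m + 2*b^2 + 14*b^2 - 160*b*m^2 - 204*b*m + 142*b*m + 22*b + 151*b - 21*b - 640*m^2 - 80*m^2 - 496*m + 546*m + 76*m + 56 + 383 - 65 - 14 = 16*b^2 + 152*b + m^2*(-160*b - 720) + m*(-20*b^2 - 62*b + 126) + 360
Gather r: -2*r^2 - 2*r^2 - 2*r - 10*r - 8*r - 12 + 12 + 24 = -4*r^2 - 20*r + 24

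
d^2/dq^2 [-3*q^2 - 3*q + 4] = -6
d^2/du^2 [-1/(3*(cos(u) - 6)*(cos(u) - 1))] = (4*sin(u)^4 - 27*sin(u)^2 + 273*cos(u)/4 - 21*cos(3*u)/4 - 63)/(3*(cos(u) - 6)^3*(cos(u) - 1)^3)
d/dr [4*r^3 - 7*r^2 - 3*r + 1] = 12*r^2 - 14*r - 3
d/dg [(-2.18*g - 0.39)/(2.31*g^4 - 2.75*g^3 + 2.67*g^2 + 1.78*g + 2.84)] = (15.1074*g^4 - 8.3864*g^3 + 2.6031*g^2 + 2.0826*g - 5.497)/(5.3361*g^8 - 12.705*g^7 + 19.8979*g^6 - 6.4614*g^5 + 10.4597*g^4 - 6.1148*g^3 + 18.334*g^2 + 10.1104*g + 8.0656)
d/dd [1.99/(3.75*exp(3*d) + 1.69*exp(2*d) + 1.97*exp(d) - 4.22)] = (-22.3875*exp(2*d) - 6.7262*exp(d) - 3.9203)*exp(d)/(3.75*exp(3*d) + 1.69*exp(2*d) + 1.97*exp(d) - 4.22)^2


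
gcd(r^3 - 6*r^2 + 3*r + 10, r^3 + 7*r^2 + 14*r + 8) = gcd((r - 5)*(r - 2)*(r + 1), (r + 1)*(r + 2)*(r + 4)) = r + 1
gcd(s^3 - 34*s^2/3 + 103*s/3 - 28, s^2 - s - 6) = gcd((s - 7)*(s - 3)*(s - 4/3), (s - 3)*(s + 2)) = s - 3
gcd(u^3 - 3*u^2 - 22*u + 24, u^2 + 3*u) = 1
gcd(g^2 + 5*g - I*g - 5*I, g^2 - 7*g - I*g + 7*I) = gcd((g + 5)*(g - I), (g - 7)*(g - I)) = g - I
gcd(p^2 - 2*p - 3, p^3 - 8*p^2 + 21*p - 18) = p - 3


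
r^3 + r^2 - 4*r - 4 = (r - 2)*(r + 1)*(r + 2)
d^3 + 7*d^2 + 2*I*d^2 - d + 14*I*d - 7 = (d + 7)*(d + I)^2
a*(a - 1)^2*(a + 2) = a^4 - 3*a^2 + 2*a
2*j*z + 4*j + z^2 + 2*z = (2*j + z)*(z + 2)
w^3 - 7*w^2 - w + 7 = (w - 7)*(w - 1)*(w + 1)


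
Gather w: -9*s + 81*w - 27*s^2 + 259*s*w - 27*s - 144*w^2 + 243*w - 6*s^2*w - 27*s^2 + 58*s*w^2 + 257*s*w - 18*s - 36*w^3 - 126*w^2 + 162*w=-54*s^2 - 54*s - 36*w^3 + w^2*(58*s - 270) + w*(-6*s^2 + 516*s + 486)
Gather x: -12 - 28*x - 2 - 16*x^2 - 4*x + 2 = -16*x^2 - 32*x - 12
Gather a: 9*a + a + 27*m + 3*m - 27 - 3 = 10*a + 30*m - 30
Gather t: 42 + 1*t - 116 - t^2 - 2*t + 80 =-t^2 - t + 6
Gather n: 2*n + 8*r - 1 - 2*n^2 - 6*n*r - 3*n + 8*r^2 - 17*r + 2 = -2*n^2 + n*(-6*r - 1) + 8*r^2 - 9*r + 1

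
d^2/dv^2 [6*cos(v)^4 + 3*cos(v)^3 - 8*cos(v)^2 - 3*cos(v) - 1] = 3*cos(v)/4 - 24*cos(2*v)^2 + 4*cos(2*v) - 27*cos(3*v)/4 + 12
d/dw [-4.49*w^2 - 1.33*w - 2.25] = -8.98*w - 1.33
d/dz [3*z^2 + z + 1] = 6*z + 1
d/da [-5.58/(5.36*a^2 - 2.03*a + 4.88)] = (59.8176*a - 11.3274)/(5.36*a^2 - 2.03*a + 4.88)^2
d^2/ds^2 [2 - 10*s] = 0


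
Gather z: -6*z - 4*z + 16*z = 6*z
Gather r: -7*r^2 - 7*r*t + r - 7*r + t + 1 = -7*r^2 + r*(-7*t - 6) + t + 1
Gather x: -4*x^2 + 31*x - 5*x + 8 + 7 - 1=-4*x^2 + 26*x + 14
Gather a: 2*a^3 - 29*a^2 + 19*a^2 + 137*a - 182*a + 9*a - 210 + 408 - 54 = 2*a^3 - 10*a^2 - 36*a + 144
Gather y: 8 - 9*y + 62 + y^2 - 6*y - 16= y^2 - 15*y + 54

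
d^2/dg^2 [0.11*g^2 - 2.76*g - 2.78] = 0.220000000000000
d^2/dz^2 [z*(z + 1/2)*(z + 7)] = 6*z + 15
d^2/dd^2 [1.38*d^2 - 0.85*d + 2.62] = 2.76000000000000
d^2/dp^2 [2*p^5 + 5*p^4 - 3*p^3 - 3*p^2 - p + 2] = 40*p^3 + 60*p^2 - 18*p - 6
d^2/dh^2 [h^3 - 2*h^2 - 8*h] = 6*h - 4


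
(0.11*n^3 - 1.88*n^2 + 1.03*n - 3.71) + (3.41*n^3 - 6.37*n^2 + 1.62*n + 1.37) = 3.52*n^3 - 8.25*n^2 + 2.65*n - 2.34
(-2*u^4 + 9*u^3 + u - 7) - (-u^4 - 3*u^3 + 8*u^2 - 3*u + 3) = -u^4 + 12*u^3 - 8*u^2 + 4*u - 10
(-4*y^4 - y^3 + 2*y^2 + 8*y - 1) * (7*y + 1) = -28*y^5 - 11*y^4 + 13*y^3 + 58*y^2 + y - 1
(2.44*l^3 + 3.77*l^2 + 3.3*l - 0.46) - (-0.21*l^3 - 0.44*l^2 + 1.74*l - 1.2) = 2.65*l^3 + 4.21*l^2 + 1.56*l + 0.74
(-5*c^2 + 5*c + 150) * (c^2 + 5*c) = -5*c^4 - 20*c^3 + 175*c^2 + 750*c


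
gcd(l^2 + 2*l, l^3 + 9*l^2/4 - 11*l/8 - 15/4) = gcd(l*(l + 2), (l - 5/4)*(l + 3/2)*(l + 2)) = l + 2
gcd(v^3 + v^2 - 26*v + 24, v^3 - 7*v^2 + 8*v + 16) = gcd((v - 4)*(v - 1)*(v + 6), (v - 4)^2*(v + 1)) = v - 4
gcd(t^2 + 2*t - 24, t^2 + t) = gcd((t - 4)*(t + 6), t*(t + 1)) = 1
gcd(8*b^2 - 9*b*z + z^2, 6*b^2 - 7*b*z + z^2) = -b + z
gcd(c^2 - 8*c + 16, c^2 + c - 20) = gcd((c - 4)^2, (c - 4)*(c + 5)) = c - 4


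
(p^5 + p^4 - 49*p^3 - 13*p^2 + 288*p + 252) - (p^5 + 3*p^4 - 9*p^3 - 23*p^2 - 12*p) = -2*p^4 - 40*p^3 + 10*p^2 + 300*p + 252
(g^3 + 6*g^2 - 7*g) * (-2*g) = -2*g^4 - 12*g^3 + 14*g^2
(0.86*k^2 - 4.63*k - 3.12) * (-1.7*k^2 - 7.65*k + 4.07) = -1.462*k^4 + 1.292*k^3 + 44.2237*k^2 + 5.0239*k - 12.6984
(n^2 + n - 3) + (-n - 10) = n^2 - 13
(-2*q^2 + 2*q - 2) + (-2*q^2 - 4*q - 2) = -4*q^2 - 2*q - 4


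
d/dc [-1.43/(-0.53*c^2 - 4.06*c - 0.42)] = (-1.5158*c - 5.8058)/(0.53*c^2 + 4.06*c + 0.42)^2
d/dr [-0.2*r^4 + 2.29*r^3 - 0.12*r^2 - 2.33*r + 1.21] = -0.8*r^3 + 6.87*r^2 - 0.24*r - 2.33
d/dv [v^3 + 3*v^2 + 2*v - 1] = 3*v^2 + 6*v + 2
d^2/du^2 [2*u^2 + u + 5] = 4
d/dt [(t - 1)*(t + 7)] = 2*t + 6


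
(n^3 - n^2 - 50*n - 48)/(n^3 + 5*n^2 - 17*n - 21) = (n^2 - 2*n - 48)/(n^2 + 4*n - 21)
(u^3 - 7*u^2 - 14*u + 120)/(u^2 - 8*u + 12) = (u^2 - u - 20)/(u - 2)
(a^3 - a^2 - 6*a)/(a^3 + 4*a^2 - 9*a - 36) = a*(a + 2)/(a^2 + 7*a + 12)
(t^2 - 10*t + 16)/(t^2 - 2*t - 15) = (-t^2 + 10*t - 16)/(-t^2 + 2*t + 15)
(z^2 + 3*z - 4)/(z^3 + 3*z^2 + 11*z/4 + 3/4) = 4*(z^2 + 3*z - 4)/(4*z^3 + 12*z^2 + 11*z + 3)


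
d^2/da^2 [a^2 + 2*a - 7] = 2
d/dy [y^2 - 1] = 2*y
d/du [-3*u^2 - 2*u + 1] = -6*u - 2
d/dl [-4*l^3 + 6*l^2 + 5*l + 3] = -12*l^2 + 12*l + 5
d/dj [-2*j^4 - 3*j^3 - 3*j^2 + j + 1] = -8*j^3 - 9*j^2 - 6*j + 1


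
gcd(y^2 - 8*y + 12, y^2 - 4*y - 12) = y - 6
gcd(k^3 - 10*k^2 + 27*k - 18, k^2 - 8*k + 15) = k - 3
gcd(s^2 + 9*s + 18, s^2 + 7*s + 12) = s + 3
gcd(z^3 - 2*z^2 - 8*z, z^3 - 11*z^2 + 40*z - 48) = z - 4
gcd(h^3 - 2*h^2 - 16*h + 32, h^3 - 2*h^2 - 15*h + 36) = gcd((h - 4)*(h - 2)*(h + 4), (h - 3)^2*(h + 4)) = h + 4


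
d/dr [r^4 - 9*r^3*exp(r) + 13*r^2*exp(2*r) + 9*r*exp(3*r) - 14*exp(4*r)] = -9*r^3*exp(r) + 4*r^3 + 26*r^2*exp(2*r) - 27*r^2*exp(r) + 27*r*exp(3*r) + 26*r*exp(2*r) - 56*exp(4*r) + 9*exp(3*r)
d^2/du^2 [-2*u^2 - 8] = -4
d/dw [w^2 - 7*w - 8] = 2*w - 7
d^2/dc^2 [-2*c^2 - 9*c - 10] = -4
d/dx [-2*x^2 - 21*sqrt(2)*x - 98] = -4*x - 21*sqrt(2)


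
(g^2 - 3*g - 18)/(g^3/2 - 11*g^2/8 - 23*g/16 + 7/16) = 16*(g^2 - 3*g - 18)/(8*g^3 - 22*g^2 - 23*g + 7)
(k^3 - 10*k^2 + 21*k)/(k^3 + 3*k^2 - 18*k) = (k - 7)/(k + 6)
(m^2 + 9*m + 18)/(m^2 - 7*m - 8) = (m^2 + 9*m + 18)/(m^2 - 7*m - 8)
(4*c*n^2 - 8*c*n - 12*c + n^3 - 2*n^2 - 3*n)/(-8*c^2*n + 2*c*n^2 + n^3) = (-n^2 + 2*n + 3)/(n*(2*c - n))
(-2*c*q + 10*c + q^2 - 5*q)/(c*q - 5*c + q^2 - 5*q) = (-2*c + q)/(c + q)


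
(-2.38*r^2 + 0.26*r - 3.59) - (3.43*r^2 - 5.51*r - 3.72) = -5.81*r^2 + 5.77*r + 0.13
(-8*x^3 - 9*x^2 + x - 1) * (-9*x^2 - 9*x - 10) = 72*x^5 + 153*x^4 + 152*x^3 + 90*x^2 - x + 10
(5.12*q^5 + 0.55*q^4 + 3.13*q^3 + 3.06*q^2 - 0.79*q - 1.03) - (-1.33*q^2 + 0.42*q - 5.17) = 5.12*q^5 + 0.55*q^4 + 3.13*q^3 + 4.39*q^2 - 1.21*q + 4.14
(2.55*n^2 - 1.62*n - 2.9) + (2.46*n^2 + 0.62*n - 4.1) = 5.01*n^2 - 1.0*n - 7.0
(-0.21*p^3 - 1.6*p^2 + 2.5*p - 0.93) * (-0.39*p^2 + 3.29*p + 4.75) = 0.0819*p^5 - 0.0668999999999998*p^4 - 7.2365*p^3 + 0.987699999999999*p^2 + 8.8153*p - 4.4175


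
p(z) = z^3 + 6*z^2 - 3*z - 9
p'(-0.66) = -9.61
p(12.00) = 2547.00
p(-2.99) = 26.88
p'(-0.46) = -7.89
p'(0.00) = -3.00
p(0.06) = -9.16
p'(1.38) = 19.27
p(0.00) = -9.00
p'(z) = 3*z^2 + 12*z - 3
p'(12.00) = 573.00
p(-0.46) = -6.45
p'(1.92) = 31.10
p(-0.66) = -4.69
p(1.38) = 0.91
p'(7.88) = 277.84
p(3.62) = 106.20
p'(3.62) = 79.75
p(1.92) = 14.44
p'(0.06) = -2.27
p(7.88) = 829.23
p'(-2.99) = -12.06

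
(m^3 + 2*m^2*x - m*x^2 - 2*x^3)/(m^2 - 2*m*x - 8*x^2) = (-m^2 + x^2)/(-m + 4*x)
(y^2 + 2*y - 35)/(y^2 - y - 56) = (y - 5)/(y - 8)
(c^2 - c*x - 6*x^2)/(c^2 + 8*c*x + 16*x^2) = (c^2 - c*x - 6*x^2)/(c^2 + 8*c*x + 16*x^2)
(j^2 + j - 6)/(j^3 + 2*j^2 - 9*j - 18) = (j - 2)/(j^2 - j - 6)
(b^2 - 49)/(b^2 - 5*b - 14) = (b + 7)/(b + 2)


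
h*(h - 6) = h^2 - 6*h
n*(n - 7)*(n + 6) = n^3 - n^2 - 42*n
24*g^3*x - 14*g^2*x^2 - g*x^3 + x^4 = x*(-3*g + x)*(-2*g + x)*(4*g + x)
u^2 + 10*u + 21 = (u + 3)*(u + 7)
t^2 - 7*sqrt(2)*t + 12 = (t - 6*sqrt(2))*(t - sqrt(2))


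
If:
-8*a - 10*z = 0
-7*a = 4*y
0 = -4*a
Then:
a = 0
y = 0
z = 0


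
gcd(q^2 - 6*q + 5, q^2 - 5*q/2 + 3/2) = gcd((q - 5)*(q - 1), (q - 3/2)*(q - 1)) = q - 1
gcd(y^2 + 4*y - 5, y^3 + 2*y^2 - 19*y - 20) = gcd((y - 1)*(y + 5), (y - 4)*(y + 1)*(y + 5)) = y + 5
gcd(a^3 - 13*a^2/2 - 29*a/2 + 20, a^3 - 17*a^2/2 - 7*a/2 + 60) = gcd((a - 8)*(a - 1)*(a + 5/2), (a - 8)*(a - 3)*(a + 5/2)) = a^2 - 11*a/2 - 20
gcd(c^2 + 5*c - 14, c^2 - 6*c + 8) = c - 2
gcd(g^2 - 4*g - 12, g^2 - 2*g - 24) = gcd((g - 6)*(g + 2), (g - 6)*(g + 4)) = g - 6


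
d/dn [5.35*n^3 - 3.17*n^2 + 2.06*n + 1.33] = 16.05*n^2 - 6.34*n + 2.06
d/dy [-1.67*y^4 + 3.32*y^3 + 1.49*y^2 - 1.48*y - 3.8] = -6.68*y^3 + 9.96*y^2 + 2.98*y - 1.48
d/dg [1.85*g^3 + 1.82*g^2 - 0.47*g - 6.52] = 5.55*g^2 + 3.64*g - 0.47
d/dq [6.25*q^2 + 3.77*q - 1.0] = 12.5*q + 3.77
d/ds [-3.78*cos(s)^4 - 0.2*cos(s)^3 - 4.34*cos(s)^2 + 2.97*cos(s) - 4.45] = (15.12*cos(s)^3 + 0.6*cos(s)^2 + 8.68*cos(s) - 2.97)*sin(s)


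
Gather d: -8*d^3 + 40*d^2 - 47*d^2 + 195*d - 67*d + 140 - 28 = -8*d^3 - 7*d^2 + 128*d + 112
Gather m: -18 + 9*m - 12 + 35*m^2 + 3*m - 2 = 35*m^2 + 12*m - 32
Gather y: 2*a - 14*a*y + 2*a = -14*a*y + 4*a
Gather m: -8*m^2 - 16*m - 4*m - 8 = -8*m^2 - 20*m - 8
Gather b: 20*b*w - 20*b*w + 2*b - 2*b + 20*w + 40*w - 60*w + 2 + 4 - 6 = 0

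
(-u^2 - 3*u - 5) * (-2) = 2*u^2 + 6*u + 10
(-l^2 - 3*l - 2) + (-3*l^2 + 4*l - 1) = -4*l^2 + l - 3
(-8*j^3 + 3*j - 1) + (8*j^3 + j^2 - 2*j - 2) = j^2 + j - 3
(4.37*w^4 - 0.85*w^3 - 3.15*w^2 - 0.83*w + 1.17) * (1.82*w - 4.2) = 7.9534*w^5 - 19.901*w^4 - 2.163*w^3 + 11.7194*w^2 + 5.6154*w - 4.914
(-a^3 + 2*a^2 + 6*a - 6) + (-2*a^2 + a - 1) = -a^3 + 7*a - 7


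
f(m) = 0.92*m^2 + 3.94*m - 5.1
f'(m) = 1.84*m + 3.94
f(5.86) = 49.58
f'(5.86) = 14.72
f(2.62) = 11.54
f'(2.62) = 8.76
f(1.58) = 3.42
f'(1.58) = 6.85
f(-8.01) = 22.37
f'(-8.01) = -10.80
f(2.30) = 8.83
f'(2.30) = 8.17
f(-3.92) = -6.41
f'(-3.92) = -3.27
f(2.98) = 14.81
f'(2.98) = 9.42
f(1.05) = 0.05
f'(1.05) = 5.87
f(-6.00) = 4.38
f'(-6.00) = -7.10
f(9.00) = 104.88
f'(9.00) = 20.50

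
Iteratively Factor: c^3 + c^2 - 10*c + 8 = (c + 4)*(c^2 - 3*c + 2) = (c - 2)*(c + 4)*(c - 1)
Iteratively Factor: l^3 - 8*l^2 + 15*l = (l - 3)*(l^2 - 5*l) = l*(l - 3)*(l - 5)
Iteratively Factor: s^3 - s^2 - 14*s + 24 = (s + 4)*(s^2 - 5*s + 6) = (s - 2)*(s + 4)*(s - 3)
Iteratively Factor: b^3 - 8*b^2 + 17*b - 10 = (b - 2)*(b^2 - 6*b + 5) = (b - 2)*(b - 1)*(b - 5)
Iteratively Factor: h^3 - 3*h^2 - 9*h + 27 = (h - 3)*(h^2 - 9) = (h - 3)*(h + 3)*(h - 3)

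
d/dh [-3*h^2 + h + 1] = 1 - 6*h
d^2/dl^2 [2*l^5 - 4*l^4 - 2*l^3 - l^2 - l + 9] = 40*l^3 - 48*l^2 - 12*l - 2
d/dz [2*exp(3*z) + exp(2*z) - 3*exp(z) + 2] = (6*exp(2*z) + 2*exp(z) - 3)*exp(z)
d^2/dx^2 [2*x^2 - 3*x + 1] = 4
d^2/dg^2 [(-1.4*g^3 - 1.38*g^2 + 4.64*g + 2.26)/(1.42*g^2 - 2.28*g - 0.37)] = (-3.5527136788005e-15*g^5 + 8.88178419700125e-15*g^4 - 6.25022400000002*g^3 + 15.905832*g^2 - 30.42468*g + 17.665124)/(2.863288*g^6 - 13.792176*g^5 + 19.90698*g^4 - 4.66488*g^3 - 5.18703*g^2 - 0.936396*g - 0.050653)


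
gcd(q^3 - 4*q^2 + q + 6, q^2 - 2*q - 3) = q^2 - 2*q - 3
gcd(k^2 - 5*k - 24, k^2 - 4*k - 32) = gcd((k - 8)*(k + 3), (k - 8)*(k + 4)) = k - 8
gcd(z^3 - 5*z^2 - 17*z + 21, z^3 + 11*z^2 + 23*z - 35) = z - 1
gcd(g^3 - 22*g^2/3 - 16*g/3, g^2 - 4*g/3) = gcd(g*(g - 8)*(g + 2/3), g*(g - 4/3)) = g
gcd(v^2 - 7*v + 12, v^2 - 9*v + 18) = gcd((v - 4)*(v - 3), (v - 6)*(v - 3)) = v - 3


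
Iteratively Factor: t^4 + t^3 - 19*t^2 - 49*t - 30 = (t + 2)*(t^3 - t^2 - 17*t - 15) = (t - 5)*(t + 2)*(t^2 + 4*t + 3) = (t - 5)*(t + 1)*(t + 2)*(t + 3)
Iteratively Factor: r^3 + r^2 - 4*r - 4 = (r + 2)*(r^2 - r - 2) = (r + 1)*(r + 2)*(r - 2)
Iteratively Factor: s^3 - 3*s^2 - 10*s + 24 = (s + 3)*(s^2 - 6*s + 8) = (s - 2)*(s + 3)*(s - 4)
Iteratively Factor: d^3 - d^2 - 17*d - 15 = (d - 5)*(d^2 + 4*d + 3) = (d - 5)*(d + 3)*(d + 1)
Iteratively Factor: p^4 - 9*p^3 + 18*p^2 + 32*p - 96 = (p - 4)*(p^3 - 5*p^2 - 2*p + 24) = (p - 4)*(p - 3)*(p^2 - 2*p - 8) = (p - 4)^2*(p - 3)*(p + 2)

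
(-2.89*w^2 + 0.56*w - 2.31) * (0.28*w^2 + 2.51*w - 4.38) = -0.8092*w^4 - 7.0971*w^3 + 13.417*w^2 - 8.2509*w + 10.1178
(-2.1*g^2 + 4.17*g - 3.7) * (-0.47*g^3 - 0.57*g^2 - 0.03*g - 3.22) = 0.987*g^5 - 0.7629*g^4 - 0.5749*g^3 + 8.7459*g^2 - 13.3164*g + 11.914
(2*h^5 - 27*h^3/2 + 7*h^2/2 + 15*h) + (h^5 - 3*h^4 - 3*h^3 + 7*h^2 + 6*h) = 3*h^5 - 3*h^4 - 33*h^3/2 + 21*h^2/2 + 21*h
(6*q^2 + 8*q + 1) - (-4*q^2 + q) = 10*q^2 + 7*q + 1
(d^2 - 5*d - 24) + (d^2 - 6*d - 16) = 2*d^2 - 11*d - 40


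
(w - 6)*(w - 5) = w^2 - 11*w + 30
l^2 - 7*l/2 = l*(l - 7/2)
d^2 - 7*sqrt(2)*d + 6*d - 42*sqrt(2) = (d + 6)*(d - 7*sqrt(2))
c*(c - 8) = c^2 - 8*c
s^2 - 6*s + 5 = (s - 5)*(s - 1)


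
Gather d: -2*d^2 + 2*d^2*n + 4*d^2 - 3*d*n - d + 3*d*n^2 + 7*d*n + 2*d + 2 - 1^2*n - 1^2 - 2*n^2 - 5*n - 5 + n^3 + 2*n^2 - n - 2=d^2*(2*n + 2) + d*(3*n^2 + 4*n + 1) + n^3 - 7*n - 6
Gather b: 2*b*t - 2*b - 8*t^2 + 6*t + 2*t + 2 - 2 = b*(2*t - 2) - 8*t^2 + 8*t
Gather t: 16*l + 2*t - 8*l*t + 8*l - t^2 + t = 24*l - t^2 + t*(3 - 8*l)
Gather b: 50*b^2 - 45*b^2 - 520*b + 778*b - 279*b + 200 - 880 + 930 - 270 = 5*b^2 - 21*b - 20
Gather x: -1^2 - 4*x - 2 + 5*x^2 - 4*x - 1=5*x^2 - 8*x - 4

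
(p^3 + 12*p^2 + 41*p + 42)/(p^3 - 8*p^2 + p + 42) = (p^2 + 10*p + 21)/(p^2 - 10*p + 21)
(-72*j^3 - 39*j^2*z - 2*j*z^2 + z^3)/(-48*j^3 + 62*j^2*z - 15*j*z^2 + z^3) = (9*j^2 + 6*j*z + z^2)/(6*j^2 - 7*j*z + z^2)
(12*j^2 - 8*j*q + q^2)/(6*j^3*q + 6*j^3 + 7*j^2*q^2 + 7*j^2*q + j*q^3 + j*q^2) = (12*j^2 - 8*j*q + q^2)/(j*(6*j^2*q + 6*j^2 + 7*j*q^2 + 7*j*q + q^3 + q^2))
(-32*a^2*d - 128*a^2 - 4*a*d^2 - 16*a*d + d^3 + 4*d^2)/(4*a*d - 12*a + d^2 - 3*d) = (-8*a*d - 32*a + d^2 + 4*d)/(d - 3)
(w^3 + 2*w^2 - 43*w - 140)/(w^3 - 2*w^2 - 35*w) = (w + 4)/w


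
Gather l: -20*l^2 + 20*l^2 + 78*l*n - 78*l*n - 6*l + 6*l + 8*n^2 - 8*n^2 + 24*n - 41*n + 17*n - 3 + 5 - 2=0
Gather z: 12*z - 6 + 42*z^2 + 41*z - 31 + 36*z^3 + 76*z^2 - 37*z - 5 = 36*z^3 + 118*z^2 + 16*z - 42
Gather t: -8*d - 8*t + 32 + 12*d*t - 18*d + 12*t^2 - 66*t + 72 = -26*d + 12*t^2 + t*(12*d - 74) + 104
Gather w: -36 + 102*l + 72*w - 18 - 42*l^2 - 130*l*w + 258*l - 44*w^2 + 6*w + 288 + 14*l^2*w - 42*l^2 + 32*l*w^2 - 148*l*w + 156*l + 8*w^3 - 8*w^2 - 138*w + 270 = -84*l^2 + 516*l + 8*w^3 + w^2*(32*l - 52) + w*(14*l^2 - 278*l - 60) + 504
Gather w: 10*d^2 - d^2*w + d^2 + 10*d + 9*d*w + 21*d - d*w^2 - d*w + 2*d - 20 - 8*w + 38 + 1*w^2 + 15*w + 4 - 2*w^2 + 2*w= 11*d^2 + 33*d + w^2*(-d - 1) + w*(-d^2 + 8*d + 9) + 22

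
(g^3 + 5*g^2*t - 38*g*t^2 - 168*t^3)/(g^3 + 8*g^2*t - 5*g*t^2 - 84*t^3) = (-g + 6*t)/(-g + 3*t)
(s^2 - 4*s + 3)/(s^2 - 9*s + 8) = (s - 3)/(s - 8)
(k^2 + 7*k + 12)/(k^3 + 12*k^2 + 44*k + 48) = (k + 3)/(k^2 + 8*k + 12)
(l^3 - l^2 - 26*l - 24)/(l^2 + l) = l - 2 - 24/l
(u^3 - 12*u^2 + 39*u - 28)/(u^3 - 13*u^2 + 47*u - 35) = (u - 4)/(u - 5)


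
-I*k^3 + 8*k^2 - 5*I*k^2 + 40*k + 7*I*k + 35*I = (k + 5)*(k + 7*I)*(-I*k + 1)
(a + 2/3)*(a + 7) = a^2 + 23*a/3 + 14/3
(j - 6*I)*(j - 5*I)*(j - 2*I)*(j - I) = j^4 - 14*I*j^3 - 65*j^2 + 112*I*j + 60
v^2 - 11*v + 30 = (v - 6)*(v - 5)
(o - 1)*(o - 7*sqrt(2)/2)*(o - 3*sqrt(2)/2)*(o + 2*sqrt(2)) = o^4 - 3*sqrt(2)*o^3 - o^3 - 19*o^2/2 + 3*sqrt(2)*o^2 + 19*o/2 + 21*sqrt(2)*o - 21*sqrt(2)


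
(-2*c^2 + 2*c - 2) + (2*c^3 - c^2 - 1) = 2*c^3 - 3*c^2 + 2*c - 3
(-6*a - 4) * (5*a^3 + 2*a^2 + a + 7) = -30*a^4 - 32*a^3 - 14*a^2 - 46*a - 28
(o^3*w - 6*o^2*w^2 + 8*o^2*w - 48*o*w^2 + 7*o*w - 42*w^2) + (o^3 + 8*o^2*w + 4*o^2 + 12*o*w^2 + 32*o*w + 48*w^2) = o^3*w + o^3 - 6*o^2*w^2 + 16*o^2*w + 4*o^2 - 36*o*w^2 + 39*o*w + 6*w^2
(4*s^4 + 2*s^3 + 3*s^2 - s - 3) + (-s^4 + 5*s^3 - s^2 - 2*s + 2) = 3*s^4 + 7*s^3 + 2*s^2 - 3*s - 1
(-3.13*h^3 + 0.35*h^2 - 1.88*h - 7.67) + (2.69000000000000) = -3.13*h^3 + 0.35*h^2 - 1.88*h - 4.98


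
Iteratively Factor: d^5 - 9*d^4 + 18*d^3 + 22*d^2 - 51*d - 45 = (d - 3)*(d^4 - 6*d^3 + 22*d + 15) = (d - 3)*(d + 1)*(d^3 - 7*d^2 + 7*d + 15) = (d - 5)*(d - 3)*(d + 1)*(d^2 - 2*d - 3) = (d - 5)*(d - 3)^2*(d + 1)*(d + 1)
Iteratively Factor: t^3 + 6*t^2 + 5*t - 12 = (t + 4)*(t^2 + 2*t - 3) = (t + 3)*(t + 4)*(t - 1)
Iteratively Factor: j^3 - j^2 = (j)*(j^2 - j) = j^2*(j - 1)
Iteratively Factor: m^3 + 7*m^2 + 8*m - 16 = (m + 4)*(m^2 + 3*m - 4) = (m - 1)*(m + 4)*(m + 4)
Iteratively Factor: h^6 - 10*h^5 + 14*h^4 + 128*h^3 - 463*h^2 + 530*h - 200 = (h - 1)*(h^5 - 9*h^4 + 5*h^3 + 133*h^2 - 330*h + 200) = (h - 2)*(h - 1)*(h^4 - 7*h^3 - 9*h^2 + 115*h - 100) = (h - 2)*(h - 1)^2*(h^3 - 6*h^2 - 15*h + 100) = (h - 5)*(h - 2)*(h - 1)^2*(h^2 - h - 20) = (h - 5)*(h - 2)*(h - 1)^2*(h + 4)*(h - 5)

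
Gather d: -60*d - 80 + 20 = -60*d - 60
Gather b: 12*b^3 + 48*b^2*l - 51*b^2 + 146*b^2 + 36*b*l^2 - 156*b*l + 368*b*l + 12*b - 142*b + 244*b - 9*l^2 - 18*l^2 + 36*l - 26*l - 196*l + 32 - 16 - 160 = 12*b^3 + b^2*(48*l + 95) + b*(36*l^2 + 212*l + 114) - 27*l^2 - 186*l - 144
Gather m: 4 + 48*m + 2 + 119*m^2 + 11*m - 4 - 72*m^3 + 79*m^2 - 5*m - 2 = -72*m^3 + 198*m^2 + 54*m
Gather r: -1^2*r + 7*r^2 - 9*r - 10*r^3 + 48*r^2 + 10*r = -10*r^3 + 55*r^2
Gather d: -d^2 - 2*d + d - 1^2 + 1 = -d^2 - d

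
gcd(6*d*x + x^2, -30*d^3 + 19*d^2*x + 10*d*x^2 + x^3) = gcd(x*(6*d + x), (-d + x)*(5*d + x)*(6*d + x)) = 6*d + x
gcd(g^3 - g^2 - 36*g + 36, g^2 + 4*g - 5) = g - 1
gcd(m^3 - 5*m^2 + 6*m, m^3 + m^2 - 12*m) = m^2 - 3*m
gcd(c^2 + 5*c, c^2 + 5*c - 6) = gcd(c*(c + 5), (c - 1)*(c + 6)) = 1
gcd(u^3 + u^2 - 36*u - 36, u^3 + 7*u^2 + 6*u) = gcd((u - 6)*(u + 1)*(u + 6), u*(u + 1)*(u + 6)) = u^2 + 7*u + 6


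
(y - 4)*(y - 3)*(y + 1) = y^3 - 6*y^2 + 5*y + 12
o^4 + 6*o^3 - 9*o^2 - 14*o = o*(o - 2)*(o + 1)*(o + 7)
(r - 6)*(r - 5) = r^2 - 11*r + 30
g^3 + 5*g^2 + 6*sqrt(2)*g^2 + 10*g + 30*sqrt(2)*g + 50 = (g + 5)*(g + sqrt(2))*(g + 5*sqrt(2))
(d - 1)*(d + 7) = d^2 + 6*d - 7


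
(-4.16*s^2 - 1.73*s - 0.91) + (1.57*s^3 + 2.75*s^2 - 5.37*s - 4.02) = 1.57*s^3 - 1.41*s^2 - 7.1*s - 4.93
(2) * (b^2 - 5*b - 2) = 2*b^2 - 10*b - 4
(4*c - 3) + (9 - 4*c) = 6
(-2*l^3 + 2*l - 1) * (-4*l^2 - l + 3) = 8*l^5 + 2*l^4 - 14*l^3 + 2*l^2 + 7*l - 3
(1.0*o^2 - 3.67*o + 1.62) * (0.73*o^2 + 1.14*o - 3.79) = 0.73*o^4 - 1.5391*o^3 - 6.7912*o^2 + 15.7561*o - 6.1398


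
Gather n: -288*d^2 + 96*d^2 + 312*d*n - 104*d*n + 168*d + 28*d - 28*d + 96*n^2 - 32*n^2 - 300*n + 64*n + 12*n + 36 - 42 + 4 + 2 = -192*d^2 + 168*d + 64*n^2 + n*(208*d - 224)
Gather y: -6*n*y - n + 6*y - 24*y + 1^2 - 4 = -n + y*(-6*n - 18) - 3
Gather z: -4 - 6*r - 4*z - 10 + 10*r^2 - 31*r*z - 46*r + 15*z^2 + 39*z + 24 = 10*r^2 - 52*r + 15*z^2 + z*(35 - 31*r) + 10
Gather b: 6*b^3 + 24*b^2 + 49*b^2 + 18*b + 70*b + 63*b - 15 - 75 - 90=6*b^3 + 73*b^2 + 151*b - 180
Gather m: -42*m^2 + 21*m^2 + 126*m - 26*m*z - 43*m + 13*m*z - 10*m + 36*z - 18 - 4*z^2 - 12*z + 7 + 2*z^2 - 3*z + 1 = -21*m^2 + m*(73 - 13*z) - 2*z^2 + 21*z - 10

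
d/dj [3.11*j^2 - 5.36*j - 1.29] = 6.22*j - 5.36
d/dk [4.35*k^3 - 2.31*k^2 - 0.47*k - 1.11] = 13.05*k^2 - 4.62*k - 0.47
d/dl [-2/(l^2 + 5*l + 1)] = 2*(2*l + 5)/(l^2 + 5*l + 1)^2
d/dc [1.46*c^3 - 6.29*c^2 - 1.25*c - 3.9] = 4.38*c^2 - 12.58*c - 1.25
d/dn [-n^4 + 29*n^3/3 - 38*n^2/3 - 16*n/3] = -4*n^3 + 29*n^2 - 76*n/3 - 16/3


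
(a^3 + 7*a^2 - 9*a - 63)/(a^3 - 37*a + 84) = (a + 3)/(a - 4)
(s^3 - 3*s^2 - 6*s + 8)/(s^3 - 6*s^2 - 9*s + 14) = (s - 4)/(s - 7)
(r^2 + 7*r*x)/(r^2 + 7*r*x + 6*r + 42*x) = r/(r + 6)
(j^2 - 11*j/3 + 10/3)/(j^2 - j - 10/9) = 3*(j - 2)/(3*j + 2)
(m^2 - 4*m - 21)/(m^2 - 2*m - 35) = (m + 3)/(m + 5)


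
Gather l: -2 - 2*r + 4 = 2 - 2*r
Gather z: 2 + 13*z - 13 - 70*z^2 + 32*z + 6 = -70*z^2 + 45*z - 5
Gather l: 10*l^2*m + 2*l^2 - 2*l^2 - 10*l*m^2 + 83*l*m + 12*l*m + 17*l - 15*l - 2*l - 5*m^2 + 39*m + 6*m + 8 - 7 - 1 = 10*l^2*m + l*(-10*m^2 + 95*m) - 5*m^2 + 45*m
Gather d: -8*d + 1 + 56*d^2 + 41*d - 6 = 56*d^2 + 33*d - 5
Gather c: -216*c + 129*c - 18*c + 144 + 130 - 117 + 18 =175 - 105*c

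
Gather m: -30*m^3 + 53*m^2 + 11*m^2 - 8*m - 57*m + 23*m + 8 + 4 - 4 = -30*m^3 + 64*m^2 - 42*m + 8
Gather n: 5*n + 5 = 5*n + 5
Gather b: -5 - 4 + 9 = 0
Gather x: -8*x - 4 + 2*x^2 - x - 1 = 2*x^2 - 9*x - 5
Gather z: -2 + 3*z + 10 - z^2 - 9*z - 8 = -z^2 - 6*z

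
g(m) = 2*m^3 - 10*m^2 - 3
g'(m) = 6*m^2 - 20*m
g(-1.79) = -46.51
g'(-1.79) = 55.02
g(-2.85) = -130.52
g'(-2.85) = 105.74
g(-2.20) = -72.70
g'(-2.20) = 73.04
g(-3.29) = -182.46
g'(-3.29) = 130.74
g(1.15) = -13.18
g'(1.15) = -15.06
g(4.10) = -33.26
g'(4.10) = 18.86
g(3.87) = -36.85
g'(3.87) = 12.46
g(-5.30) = -581.65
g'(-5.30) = 274.54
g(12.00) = 2013.00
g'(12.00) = 624.00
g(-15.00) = -9003.00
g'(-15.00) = 1650.00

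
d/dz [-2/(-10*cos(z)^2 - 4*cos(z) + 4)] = 2*(5*cos(z) + 1)*sin(z)/(5*cos(z)^2 + 2*cos(z) - 2)^2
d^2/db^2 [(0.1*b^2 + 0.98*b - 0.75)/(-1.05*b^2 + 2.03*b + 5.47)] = (-1.11022302462516e-16*b^4 - 2.5872*b^3 + 1.51514999999999*b^2 - 43.36353*b + 30.576456)/(1.157625*b^6 - 6.714225*b^5 - 5.11119*b^4 + 61.590403*b^3 + 26.626866*b^2 - 182.218281*b - 163.667323)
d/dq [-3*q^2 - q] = -6*q - 1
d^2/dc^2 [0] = 0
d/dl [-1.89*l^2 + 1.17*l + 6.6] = 1.17 - 3.78*l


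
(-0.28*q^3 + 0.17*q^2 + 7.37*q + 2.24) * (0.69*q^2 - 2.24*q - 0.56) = -0.1932*q^5 + 0.7445*q^4 + 4.8613*q^3 - 15.0584*q^2 - 9.1448*q - 1.2544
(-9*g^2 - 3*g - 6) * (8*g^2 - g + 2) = -72*g^4 - 15*g^3 - 63*g^2 - 12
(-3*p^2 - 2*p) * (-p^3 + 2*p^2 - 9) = 3*p^5 - 4*p^4 - 4*p^3 + 27*p^2 + 18*p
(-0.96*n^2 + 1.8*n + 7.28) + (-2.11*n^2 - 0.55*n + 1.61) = -3.07*n^2 + 1.25*n + 8.89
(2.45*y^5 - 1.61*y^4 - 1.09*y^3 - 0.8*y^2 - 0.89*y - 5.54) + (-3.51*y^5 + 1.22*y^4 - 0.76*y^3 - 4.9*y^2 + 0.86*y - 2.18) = -1.06*y^5 - 0.39*y^4 - 1.85*y^3 - 5.7*y^2 - 0.03*y - 7.72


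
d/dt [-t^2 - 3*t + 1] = -2*t - 3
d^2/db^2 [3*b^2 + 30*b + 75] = 6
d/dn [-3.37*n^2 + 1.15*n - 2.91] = 1.15 - 6.74*n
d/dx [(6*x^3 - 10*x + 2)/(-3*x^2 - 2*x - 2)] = 6*(-3*x^4 - 4*x^3 - 11*x^2 + 2*x + 4)/(9*x^4 + 12*x^3 + 16*x^2 + 8*x + 4)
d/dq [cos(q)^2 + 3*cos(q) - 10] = -(2*cos(q) + 3)*sin(q)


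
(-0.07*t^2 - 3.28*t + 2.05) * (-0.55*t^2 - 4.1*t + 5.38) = 0.0385*t^4 + 2.091*t^3 + 11.9439*t^2 - 26.0514*t + 11.029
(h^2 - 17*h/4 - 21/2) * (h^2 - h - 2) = h^4 - 21*h^3/4 - 33*h^2/4 + 19*h + 21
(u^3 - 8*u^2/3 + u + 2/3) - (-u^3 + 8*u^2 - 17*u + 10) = 2*u^3 - 32*u^2/3 + 18*u - 28/3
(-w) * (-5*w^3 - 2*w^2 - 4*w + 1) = 5*w^4 + 2*w^3 + 4*w^2 - w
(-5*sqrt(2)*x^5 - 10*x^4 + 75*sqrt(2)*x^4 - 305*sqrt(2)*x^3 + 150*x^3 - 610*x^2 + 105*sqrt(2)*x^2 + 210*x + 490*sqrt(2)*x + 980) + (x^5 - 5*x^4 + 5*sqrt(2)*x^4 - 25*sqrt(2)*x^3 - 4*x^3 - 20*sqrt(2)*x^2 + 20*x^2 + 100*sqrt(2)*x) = -5*sqrt(2)*x^5 + x^5 - 15*x^4 + 80*sqrt(2)*x^4 - 330*sqrt(2)*x^3 + 146*x^3 - 590*x^2 + 85*sqrt(2)*x^2 + 210*x + 590*sqrt(2)*x + 980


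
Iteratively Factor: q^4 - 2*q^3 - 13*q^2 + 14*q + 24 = (q - 4)*(q^3 + 2*q^2 - 5*q - 6) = (q - 4)*(q + 1)*(q^2 + q - 6) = (q - 4)*(q + 1)*(q + 3)*(q - 2)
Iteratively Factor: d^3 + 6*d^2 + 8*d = (d)*(d^2 + 6*d + 8) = d*(d + 4)*(d + 2)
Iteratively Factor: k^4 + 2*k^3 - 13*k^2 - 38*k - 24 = (k + 1)*(k^3 + k^2 - 14*k - 24) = (k + 1)*(k + 3)*(k^2 - 2*k - 8) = (k + 1)*(k + 2)*(k + 3)*(k - 4)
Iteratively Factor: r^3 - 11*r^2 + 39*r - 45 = (r - 3)*(r^2 - 8*r + 15) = (r - 3)^2*(r - 5)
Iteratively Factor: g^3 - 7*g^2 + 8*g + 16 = (g - 4)*(g^2 - 3*g - 4) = (g - 4)^2*(g + 1)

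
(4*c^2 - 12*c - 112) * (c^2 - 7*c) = 4*c^4 - 40*c^3 - 28*c^2 + 784*c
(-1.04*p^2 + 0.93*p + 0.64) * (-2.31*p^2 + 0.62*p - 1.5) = 2.4024*p^4 - 2.7931*p^3 + 0.6582*p^2 - 0.9982*p - 0.96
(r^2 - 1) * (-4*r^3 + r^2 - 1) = -4*r^5 + r^4 + 4*r^3 - 2*r^2 + 1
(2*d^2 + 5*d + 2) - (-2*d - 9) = 2*d^2 + 7*d + 11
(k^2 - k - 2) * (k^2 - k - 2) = k^4 - 2*k^3 - 3*k^2 + 4*k + 4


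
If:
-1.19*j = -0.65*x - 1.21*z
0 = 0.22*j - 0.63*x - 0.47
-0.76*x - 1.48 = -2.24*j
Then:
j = 0.46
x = -0.58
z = 0.77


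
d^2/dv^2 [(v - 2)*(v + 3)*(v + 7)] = 6*v + 16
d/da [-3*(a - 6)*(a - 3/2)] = 45/2 - 6*a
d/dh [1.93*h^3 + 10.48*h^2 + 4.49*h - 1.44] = 5.79*h^2 + 20.96*h + 4.49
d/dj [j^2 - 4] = 2*j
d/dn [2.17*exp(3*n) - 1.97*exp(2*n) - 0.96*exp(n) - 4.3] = (6.51*exp(2*n) - 3.94*exp(n) - 0.96)*exp(n)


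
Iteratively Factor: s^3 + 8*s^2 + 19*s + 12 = (s + 1)*(s^2 + 7*s + 12) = (s + 1)*(s + 4)*(s + 3)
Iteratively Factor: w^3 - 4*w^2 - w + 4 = (w - 4)*(w^2 - 1) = (w - 4)*(w - 1)*(w + 1)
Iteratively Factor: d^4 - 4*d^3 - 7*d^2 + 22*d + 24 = (d + 2)*(d^3 - 6*d^2 + 5*d + 12) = (d - 4)*(d + 2)*(d^2 - 2*d - 3) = (d - 4)*(d + 1)*(d + 2)*(d - 3)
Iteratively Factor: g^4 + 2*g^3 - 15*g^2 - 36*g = (g + 3)*(g^3 - g^2 - 12*g) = (g + 3)^2*(g^2 - 4*g) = g*(g + 3)^2*(g - 4)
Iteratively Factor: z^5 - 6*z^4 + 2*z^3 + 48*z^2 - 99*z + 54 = (z - 3)*(z^4 - 3*z^3 - 7*z^2 + 27*z - 18) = (z - 3)*(z - 2)*(z^3 - z^2 - 9*z + 9) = (z - 3)*(z - 2)*(z + 3)*(z^2 - 4*z + 3) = (z - 3)*(z - 2)*(z - 1)*(z + 3)*(z - 3)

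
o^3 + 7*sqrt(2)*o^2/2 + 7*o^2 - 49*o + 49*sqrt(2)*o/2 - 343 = (o + 7)*(o - 7*sqrt(2)/2)*(o + 7*sqrt(2))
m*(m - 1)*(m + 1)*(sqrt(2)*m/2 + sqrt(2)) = sqrt(2)*m^4/2 + sqrt(2)*m^3 - sqrt(2)*m^2/2 - sqrt(2)*m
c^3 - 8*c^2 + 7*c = c*(c - 7)*(c - 1)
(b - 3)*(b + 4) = b^2 + b - 12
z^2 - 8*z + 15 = (z - 5)*(z - 3)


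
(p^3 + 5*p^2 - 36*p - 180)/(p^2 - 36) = p + 5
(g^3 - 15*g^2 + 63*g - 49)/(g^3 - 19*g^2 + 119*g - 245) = (g - 1)/(g - 5)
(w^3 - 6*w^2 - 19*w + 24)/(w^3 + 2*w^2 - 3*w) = (w - 8)/w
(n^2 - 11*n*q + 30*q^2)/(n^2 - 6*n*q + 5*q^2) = (-n + 6*q)/(-n + q)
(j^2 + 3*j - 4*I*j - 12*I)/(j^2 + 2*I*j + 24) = (j + 3)/(j + 6*I)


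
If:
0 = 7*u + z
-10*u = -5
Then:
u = 1/2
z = -7/2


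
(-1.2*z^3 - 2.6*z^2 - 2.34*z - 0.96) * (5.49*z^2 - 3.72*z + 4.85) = -6.588*z^5 - 9.81*z^4 - 8.9946*z^3 - 9.1756*z^2 - 7.7778*z - 4.656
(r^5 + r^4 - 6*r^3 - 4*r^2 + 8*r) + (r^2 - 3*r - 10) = r^5 + r^4 - 6*r^3 - 3*r^2 + 5*r - 10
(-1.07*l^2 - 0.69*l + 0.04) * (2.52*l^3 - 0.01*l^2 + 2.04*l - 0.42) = -2.6964*l^5 - 1.7281*l^4 - 2.0751*l^3 - 0.9586*l^2 + 0.3714*l - 0.0168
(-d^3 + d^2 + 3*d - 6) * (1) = -d^3 + d^2 + 3*d - 6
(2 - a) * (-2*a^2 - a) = 2*a^3 - 3*a^2 - 2*a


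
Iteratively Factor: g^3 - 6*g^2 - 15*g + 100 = (g - 5)*(g^2 - g - 20) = (g - 5)^2*(g + 4)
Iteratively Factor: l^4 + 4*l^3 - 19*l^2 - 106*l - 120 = (l + 4)*(l^3 - 19*l - 30) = (l - 5)*(l + 4)*(l^2 + 5*l + 6) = (l - 5)*(l + 3)*(l + 4)*(l + 2)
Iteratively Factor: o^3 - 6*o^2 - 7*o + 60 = (o - 4)*(o^2 - 2*o - 15) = (o - 5)*(o - 4)*(o + 3)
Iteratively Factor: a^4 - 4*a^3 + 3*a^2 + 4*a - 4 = (a - 1)*(a^3 - 3*a^2 + 4) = (a - 2)*(a - 1)*(a^2 - a - 2) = (a - 2)^2*(a - 1)*(a + 1)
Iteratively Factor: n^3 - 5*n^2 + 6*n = (n - 2)*(n^2 - 3*n) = n*(n - 2)*(n - 3)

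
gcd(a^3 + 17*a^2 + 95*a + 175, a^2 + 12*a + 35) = a^2 + 12*a + 35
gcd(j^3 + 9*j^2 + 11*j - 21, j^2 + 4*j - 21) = j + 7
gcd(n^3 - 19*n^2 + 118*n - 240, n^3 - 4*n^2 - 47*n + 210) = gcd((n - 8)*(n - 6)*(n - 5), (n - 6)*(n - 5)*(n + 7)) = n^2 - 11*n + 30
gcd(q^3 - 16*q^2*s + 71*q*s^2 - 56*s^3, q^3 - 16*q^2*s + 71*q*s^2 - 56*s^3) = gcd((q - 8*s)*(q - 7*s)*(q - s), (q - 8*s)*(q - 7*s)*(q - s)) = q^3 - 16*q^2*s + 71*q*s^2 - 56*s^3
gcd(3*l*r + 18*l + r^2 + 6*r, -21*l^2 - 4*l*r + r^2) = 3*l + r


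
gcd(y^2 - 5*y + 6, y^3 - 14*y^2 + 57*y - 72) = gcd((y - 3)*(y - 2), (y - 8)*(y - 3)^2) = y - 3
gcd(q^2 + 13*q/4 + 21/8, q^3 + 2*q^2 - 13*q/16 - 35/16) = q + 7/4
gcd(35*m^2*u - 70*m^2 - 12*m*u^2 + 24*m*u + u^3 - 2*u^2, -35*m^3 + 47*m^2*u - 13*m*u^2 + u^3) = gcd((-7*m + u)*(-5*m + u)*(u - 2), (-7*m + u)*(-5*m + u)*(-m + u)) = 35*m^2 - 12*m*u + u^2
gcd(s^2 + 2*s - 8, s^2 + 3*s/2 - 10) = s + 4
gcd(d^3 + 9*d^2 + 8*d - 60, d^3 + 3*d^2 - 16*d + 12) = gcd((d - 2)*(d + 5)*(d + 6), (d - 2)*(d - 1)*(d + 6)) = d^2 + 4*d - 12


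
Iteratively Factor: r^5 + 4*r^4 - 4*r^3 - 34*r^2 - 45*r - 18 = (r + 2)*(r^4 + 2*r^3 - 8*r^2 - 18*r - 9) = (r - 3)*(r + 2)*(r^3 + 5*r^2 + 7*r + 3) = (r - 3)*(r + 1)*(r + 2)*(r^2 + 4*r + 3) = (r - 3)*(r + 1)^2*(r + 2)*(r + 3)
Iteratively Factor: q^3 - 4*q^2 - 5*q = (q)*(q^2 - 4*q - 5) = q*(q + 1)*(q - 5)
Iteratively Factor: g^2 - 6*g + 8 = (g - 4)*(g - 2)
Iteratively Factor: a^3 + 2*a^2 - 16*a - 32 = (a - 4)*(a^2 + 6*a + 8) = (a - 4)*(a + 2)*(a + 4)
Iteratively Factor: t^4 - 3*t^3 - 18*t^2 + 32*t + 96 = (t - 4)*(t^3 + t^2 - 14*t - 24) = (t - 4)*(t + 3)*(t^2 - 2*t - 8) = (t - 4)^2*(t + 3)*(t + 2)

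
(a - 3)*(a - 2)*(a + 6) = a^3 + a^2 - 24*a + 36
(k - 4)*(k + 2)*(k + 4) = k^3 + 2*k^2 - 16*k - 32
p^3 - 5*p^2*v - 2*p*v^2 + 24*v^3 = (p - 4*v)*(p - 3*v)*(p + 2*v)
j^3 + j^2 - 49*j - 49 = (j - 7)*(j + 1)*(j + 7)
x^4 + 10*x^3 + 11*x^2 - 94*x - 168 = (x - 3)*(x + 2)*(x + 4)*(x + 7)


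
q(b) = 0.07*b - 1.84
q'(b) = 0.0700000000000000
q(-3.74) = -2.10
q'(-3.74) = 0.07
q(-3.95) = -2.12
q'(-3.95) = 0.07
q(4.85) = -1.50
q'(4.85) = 0.07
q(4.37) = -1.53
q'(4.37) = 0.07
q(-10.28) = -2.56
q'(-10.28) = 0.07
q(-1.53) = -1.95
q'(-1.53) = 0.07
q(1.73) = -1.72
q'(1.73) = 0.07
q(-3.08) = -2.06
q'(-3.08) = 0.07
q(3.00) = -1.63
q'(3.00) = 0.07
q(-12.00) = -2.68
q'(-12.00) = 0.07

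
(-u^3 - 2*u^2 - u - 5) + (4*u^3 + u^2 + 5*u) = 3*u^3 - u^2 + 4*u - 5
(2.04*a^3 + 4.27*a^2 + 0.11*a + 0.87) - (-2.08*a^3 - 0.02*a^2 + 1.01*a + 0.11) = 4.12*a^3 + 4.29*a^2 - 0.9*a + 0.76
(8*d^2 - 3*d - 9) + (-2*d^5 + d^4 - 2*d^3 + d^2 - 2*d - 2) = -2*d^5 + d^4 - 2*d^3 + 9*d^2 - 5*d - 11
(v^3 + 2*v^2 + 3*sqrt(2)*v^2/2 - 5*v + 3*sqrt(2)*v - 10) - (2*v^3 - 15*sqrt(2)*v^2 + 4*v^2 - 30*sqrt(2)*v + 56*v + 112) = -v^3 - 2*v^2 + 33*sqrt(2)*v^2/2 - 61*v + 33*sqrt(2)*v - 122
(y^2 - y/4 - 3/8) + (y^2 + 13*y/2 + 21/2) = 2*y^2 + 25*y/4 + 81/8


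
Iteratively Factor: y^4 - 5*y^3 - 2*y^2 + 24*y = (y - 4)*(y^3 - y^2 - 6*y) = y*(y - 4)*(y^2 - y - 6) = y*(y - 4)*(y - 3)*(y + 2)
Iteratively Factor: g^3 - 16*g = (g - 4)*(g^2 + 4*g) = (g - 4)*(g + 4)*(g)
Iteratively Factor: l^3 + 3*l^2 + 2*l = (l + 1)*(l^2 + 2*l) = (l + 1)*(l + 2)*(l)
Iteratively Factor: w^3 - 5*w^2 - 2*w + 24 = (w - 3)*(w^2 - 2*w - 8) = (w - 3)*(w + 2)*(w - 4)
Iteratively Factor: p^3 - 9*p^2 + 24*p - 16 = (p - 1)*(p^2 - 8*p + 16) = (p - 4)*(p - 1)*(p - 4)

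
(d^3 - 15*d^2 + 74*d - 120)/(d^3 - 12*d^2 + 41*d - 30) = (d - 4)/(d - 1)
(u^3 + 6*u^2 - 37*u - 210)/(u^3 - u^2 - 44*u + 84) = (u + 5)/(u - 2)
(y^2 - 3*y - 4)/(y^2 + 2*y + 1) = (y - 4)/(y + 1)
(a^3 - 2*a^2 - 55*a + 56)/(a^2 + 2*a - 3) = (a^2 - a - 56)/(a + 3)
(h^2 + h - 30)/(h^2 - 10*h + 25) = (h + 6)/(h - 5)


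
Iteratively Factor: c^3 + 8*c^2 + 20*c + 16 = (c + 2)*(c^2 + 6*c + 8) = (c + 2)*(c + 4)*(c + 2)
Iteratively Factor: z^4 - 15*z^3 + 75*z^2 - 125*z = (z - 5)*(z^3 - 10*z^2 + 25*z) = z*(z - 5)*(z^2 - 10*z + 25) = z*(z - 5)^2*(z - 5)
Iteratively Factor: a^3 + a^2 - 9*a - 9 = (a + 3)*(a^2 - 2*a - 3) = (a - 3)*(a + 3)*(a + 1)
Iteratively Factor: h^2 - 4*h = (h - 4)*(h)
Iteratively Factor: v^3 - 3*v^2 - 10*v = (v + 2)*(v^2 - 5*v) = v*(v + 2)*(v - 5)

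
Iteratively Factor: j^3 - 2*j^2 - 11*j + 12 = (j - 1)*(j^2 - j - 12) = (j - 4)*(j - 1)*(j + 3)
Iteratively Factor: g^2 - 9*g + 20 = (g - 5)*(g - 4)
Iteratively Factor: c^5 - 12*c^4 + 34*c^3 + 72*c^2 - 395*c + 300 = (c - 4)*(c^4 - 8*c^3 + 2*c^2 + 80*c - 75) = (c - 4)*(c - 1)*(c^3 - 7*c^2 - 5*c + 75) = (c - 5)*(c - 4)*(c - 1)*(c^2 - 2*c - 15) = (c - 5)^2*(c - 4)*(c - 1)*(c + 3)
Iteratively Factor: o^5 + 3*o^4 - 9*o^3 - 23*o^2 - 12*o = (o - 3)*(o^4 + 6*o^3 + 9*o^2 + 4*o) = o*(o - 3)*(o^3 + 6*o^2 + 9*o + 4) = o*(o - 3)*(o + 4)*(o^2 + 2*o + 1) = o*(o - 3)*(o + 1)*(o + 4)*(o + 1)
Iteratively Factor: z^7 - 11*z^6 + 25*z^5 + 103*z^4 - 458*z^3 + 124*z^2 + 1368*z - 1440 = (z + 2)*(z^6 - 13*z^5 + 51*z^4 + z^3 - 460*z^2 + 1044*z - 720) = (z - 5)*(z + 2)*(z^5 - 8*z^4 + 11*z^3 + 56*z^2 - 180*z + 144) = (z - 5)*(z - 2)*(z + 2)*(z^4 - 6*z^3 - z^2 + 54*z - 72) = (z - 5)*(z - 2)^2*(z + 2)*(z^3 - 4*z^2 - 9*z + 36) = (z - 5)*(z - 3)*(z - 2)^2*(z + 2)*(z^2 - z - 12) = (z - 5)*(z - 4)*(z - 3)*(z - 2)^2*(z + 2)*(z + 3)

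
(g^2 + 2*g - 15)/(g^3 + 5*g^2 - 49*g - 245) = (g - 3)/(g^2 - 49)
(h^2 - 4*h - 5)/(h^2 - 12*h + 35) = (h + 1)/(h - 7)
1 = 1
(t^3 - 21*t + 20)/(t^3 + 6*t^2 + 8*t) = (t^3 - 21*t + 20)/(t*(t^2 + 6*t + 8))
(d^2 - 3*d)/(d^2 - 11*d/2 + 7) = 2*d*(d - 3)/(2*d^2 - 11*d + 14)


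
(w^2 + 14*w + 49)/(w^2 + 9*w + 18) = (w^2 + 14*w + 49)/(w^2 + 9*w + 18)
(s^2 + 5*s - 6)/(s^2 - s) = (s + 6)/s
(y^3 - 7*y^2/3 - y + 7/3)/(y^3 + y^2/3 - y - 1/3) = (3*y - 7)/(3*y + 1)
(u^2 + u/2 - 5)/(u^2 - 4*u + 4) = (u + 5/2)/(u - 2)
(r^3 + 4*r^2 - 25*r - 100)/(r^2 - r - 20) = r + 5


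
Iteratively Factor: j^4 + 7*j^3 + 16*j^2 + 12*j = (j + 3)*(j^3 + 4*j^2 + 4*j) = (j + 2)*(j + 3)*(j^2 + 2*j) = j*(j + 2)*(j + 3)*(j + 2)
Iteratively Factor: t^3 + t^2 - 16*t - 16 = (t - 4)*(t^2 + 5*t + 4) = (t - 4)*(t + 4)*(t + 1)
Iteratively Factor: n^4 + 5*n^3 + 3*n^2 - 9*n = (n + 3)*(n^3 + 2*n^2 - 3*n) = (n + 3)^2*(n^2 - n) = n*(n + 3)^2*(n - 1)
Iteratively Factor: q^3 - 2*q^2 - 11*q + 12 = (q + 3)*(q^2 - 5*q + 4) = (q - 1)*(q + 3)*(q - 4)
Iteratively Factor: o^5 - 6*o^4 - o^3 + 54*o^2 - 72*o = (o)*(o^4 - 6*o^3 - o^2 + 54*o - 72) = o*(o - 3)*(o^3 - 3*o^2 - 10*o + 24) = o*(o - 3)*(o - 2)*(o^2 - o - 12) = o*(o - 4)*(o - 3)*(o - 2)*(o + 3)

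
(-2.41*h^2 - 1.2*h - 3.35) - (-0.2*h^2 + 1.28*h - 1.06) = -2.21*h^2 - 2.48*h - 2.29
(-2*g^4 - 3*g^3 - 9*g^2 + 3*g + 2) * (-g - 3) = 2*g^5 + 9*g^4 + 18*g^3 + 24*g^2 - 11*g - 6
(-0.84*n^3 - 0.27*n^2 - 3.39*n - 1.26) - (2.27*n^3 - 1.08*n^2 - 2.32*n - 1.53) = -3.11*n^3 + 0.81*n^2 - 1.07*n + 0.27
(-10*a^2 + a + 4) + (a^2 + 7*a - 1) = -9*a^2 + 8*a + 3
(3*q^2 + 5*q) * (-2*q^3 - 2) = -6*q^5 - 10*q^4 - 6*q^2 - 10*q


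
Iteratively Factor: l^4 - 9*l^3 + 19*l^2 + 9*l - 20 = (l - 5)*(l^3 - 4*l^2 - l + 4) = (l - 5)*(l + 1)*(l^2 - 5*l + 4) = (l - 5)*(l - 1)*(l + 1)*(l - 4)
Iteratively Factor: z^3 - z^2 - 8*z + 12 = (z - 2)*(z^2 + z - 6) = (z - 2)*(z + 3)*(z - 2)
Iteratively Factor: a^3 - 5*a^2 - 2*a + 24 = (a + 2)*(a^2 - 7*a + 12) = (a - 3)*(a + 2)*(a - 4)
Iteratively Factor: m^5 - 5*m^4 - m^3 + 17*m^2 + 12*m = (m)*(m^4 - 5*m^3 - m^2 + 17*m + 12) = m*(m - 4)*(m^3 - m^2 - 5*m - 3) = m*(m - 4)*(m + 1)*(m^2 - 2*m - 3) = m*(m - 4)*(m - 3)*(m + 1)*(m + 1)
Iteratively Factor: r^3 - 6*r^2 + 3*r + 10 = (r - 2)*(r^2 - 4*r - 5) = (r - 2)*(r + 1)*(r - 5)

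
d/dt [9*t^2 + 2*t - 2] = 18*t + 2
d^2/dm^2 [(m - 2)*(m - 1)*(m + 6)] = 6*m + 6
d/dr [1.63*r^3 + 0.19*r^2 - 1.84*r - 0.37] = 4.89*r^2 + 0.38*r - 1.84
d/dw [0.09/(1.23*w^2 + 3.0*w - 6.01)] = (-0.2214*w - 0.27)/(1.23*w^2 + 3.0*w - 6.01)^2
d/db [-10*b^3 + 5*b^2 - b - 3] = -30*b^2 + 10*b - 1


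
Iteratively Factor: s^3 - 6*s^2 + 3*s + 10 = (s - 5)*(s^2 - s - 2) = (s - 5)*(s + 1)*(s - 2)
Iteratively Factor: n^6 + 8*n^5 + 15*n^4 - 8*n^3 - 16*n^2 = (n + 4)*(n^5 + 4*n^4 - n^3 - 4*n^2) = n*(n + 4)*(n^4 + 4*n^3 - n^2 - 4*n) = n*(n + 4)^2*(n^3 - n) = n*(n + 1)*(n + 4)^2*(n^2 - n) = n^2*(n + 1)*(n + 4)^2*(n - 1)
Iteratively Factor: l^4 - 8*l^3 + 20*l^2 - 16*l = (l - 4)*(l^3 - 4*l^2 + 4*l) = (l - 4)*(l - 2)*(l^2 - 2*l) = l*(l - 4)*(l - 2)*(l - 2)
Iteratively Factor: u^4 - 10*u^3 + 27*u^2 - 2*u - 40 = (u - 5)*(u^3 - 5*u^2 + 2*u + 8) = (u - 5)*(u + 1)*(u^2 - 6*u + 8) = (u - 5)*(u - 2)*(u + 1)*(u - 4)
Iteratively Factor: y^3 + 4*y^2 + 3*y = (y)*(y^2 + 4*y + 3) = y*(y + 1)*(y + 3)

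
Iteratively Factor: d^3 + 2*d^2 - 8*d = (d + 4)*(d^2 - 2*d) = (d - 2)*(d + 4)*(d)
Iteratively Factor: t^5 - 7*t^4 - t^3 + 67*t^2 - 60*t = (t - 5)*(t^4 - 2*t^3 - 11*t^2 + 12*t) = (t - 5)*(t + 3)*(t^3 - 5*t^2 + 4*t) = (t - 5)*(t - 4)*(t + 3)*(t^2 - t) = (t - 5)*(t - 4)*(t - 1)*(t + 3)*(t)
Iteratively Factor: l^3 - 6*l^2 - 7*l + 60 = (l - 5)*(l^2 - l - 12) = (l - 5)*(l - 4)*(l + 3)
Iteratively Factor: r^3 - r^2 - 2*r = (r)*(r^2 - r - 2) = r*(r - 2)*(r + 1)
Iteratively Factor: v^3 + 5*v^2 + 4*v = (v)*(v^2 + 5*v + 4) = v*(v + 1)*(v + 4)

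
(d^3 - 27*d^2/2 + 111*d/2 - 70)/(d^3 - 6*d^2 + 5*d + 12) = (2*d^2 - 19*d + 35)/(2*(d^2 - 2*d - 3))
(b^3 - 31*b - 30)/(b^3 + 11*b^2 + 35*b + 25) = (b - 6)/(b + 5)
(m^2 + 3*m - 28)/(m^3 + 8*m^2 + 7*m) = (m - 4)/(m*(m + 1))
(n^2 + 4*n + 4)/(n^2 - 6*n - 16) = (n + 2)/(n - 8)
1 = 1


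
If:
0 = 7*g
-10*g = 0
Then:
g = 0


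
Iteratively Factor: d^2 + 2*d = (d + 2)*(d)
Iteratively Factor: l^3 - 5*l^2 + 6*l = (l - 3)*(l^2 - 2*l) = l*(l - 3)*(l - 2)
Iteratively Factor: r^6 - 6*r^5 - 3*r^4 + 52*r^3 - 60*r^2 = (r - 2)*(r^5 - 4*r^4 - 11*r^3 + 30*r^2) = (r - 2)*(r + 3)*(r^4 - 7*r^3 + 10*r^2) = r*(r - 2)*(r + 3)*(r^3 - 7*r^2 + 10*r) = r*(r - 2)^2*(r + 3)*(r^2 - 5*r) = r^2*(r - 2)^2*(r + 3)*(r - 5)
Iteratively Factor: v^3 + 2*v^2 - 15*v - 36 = (v + 3)*(v^2 - v - 12) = (v + 3)^2*(v - 4)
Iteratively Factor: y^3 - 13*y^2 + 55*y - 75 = (y - 3)*(y^2 - 10*y + 25) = (y - 5)*(y - 3)*(y - 5)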